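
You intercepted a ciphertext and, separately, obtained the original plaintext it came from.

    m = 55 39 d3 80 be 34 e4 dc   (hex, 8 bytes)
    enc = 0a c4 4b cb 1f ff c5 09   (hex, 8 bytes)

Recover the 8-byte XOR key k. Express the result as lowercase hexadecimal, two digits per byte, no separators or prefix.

Since enc = m ⊕ k, XORing both sides with m gives k = m ⊕ enc.
byte 0: 55 ⊕ 0a = 5f
byte 1: 39 ⊕ c4 = fd
byte 2: d3 ⊕ 4b = 98
byte 3: 80 ⊕ cb = 4b
byte 4: be ⊕ 1f = a1
byte 5: 34 ⊕ ff = cb
byte 6: e4 ⊕ c5 = 21
byte 7: dc ⊕ 09 = d5

5ffd984ba1cb21d5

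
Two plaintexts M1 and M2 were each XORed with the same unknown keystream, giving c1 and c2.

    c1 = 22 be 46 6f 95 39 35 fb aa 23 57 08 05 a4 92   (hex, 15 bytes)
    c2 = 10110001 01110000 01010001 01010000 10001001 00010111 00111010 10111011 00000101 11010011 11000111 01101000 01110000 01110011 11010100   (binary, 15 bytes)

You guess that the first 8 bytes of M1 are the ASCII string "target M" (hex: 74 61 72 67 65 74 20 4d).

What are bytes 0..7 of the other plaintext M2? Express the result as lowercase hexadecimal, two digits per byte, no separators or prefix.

e7af6558795a2f0d

First, c1 ⊕ c2 = (M1 ⊕ K) ⊕ (M2 ⊕ K) = M1 ⊕ M2, so the key drops out. Then M2 = (M1 ⊕ M2) ⊕ M1 over the first 8 bytes.
byte 0: (22 ⊕ b1) ⊕ 74 = 93 ⊕ 74 = e7
byte 1: (be ⊕ 70) ⊕ 61 = ce ⊕ 61 = af
byte 2: (46 ⊕ 51) ⊕ 72 = 17 ⊕ 72 = 65
byte 3: (6f ⊕ 50) ⊕ 67 = 3f ⊕ 67 = 58
byte 4: (95 ⊕ 89) ⊕ 65 = 1c ⊕ 65 = 79
byte 5: (39 ⊕ 17) ⊕ 74 = 2e ⊕ 74 = 5a
byte 6: (35 ⊕ 3a) ⊕ 20 = 0f ⊕ 20 = 2f
byte 7: (fb ⊕ bb) ⊕ 4d = 40 ⊕ 4d = 0d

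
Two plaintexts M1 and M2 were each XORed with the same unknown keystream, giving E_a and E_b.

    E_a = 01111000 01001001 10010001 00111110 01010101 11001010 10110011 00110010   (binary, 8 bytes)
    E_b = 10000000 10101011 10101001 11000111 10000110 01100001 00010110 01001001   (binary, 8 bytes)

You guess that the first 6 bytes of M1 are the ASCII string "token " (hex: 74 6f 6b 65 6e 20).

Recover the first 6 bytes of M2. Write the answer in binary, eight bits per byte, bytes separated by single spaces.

10001100 10001101 01010011 10011100 10111101 10001011

First, E_a ⊕ E_b = (M1 ⊕ K) ⊕ (M2 ⊕ K) = M1 ⊕ M2, so the key drops out. Then M2 = (M1 ⊕ M2) ⊕ M1 over the first 6 bytes.
byte 0: (78 ⊕ 80) ⊕ 74 = f8 ⊕ 74 = 8c
byte 1: (49 ⊕ ab) ⊕ 6f = e2 ⊕ 6f = 8d
byte 2: (91 ⊕ a9) ⊕ 6b = 38 ⊕ 6b = 53
byte 3: (3e ⊕ c7) ⊕ 65 = f9 ⊕ 65 = 9c
byte 4: (55 ⊕ 86) ⊕ 6e = d3 ⊕ 6e = bd
byte 5: (ca ⊕ 61) ⊕ 20 = ab ⊕ 20 = 8b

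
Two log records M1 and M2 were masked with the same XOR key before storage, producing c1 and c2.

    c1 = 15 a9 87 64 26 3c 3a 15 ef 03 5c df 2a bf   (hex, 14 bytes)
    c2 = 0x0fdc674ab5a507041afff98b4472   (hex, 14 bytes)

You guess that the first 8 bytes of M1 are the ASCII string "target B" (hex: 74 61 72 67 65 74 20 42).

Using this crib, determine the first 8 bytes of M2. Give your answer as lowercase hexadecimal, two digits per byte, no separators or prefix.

First, c1 ⊕ c2 = (M1 ⊕ K) ⊕ (M2 ⊕ K) = M1 ⊕ M2, so the key drops out. Then M2 = (M1 ⊕ M2) ⊕ M1 over the first 8 bytes.
byte 0: (15 XOR 0f) XOR 74 = 1a XOR 74 = 6e
byte 1: (a9 XOR dc) XOR 61 = 75 XOR 61 = 14
byte 2: (87 XOR 67) XOR 72 = e0 XOR 72 = 92
byte 3: (64 XOR 4a) XOR 67 = 2e XOR 67 = 49
byte 4: (26 XOR b5) XOR 65 = 93 XOR 65 = f6
byte 5: (3c XOR a5) XOR 74 = 99 XOR 74 = ed
byte 6: (3a XOR 07) XOR 20 = 3d XOR 20 = 1d
byte 7: (15 XOR 04) XOR 42 = 11 XOR 42 = 53

6e149249f6ed1d53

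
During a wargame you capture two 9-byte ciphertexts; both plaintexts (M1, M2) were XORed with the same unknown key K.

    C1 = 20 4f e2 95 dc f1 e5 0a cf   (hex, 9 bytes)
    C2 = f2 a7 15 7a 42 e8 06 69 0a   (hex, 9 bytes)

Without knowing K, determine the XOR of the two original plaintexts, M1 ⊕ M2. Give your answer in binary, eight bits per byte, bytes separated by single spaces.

C1 ⊕ C2 = (M1 ⊕ K) ⊕ (M2 ⊕ K) = M1 ⊕ M2 — the shared key cancels under XOR.
20 ⊕ f2 = d2
4f ⊕ a7 = e8
e2 ⊕ 15 = f7
95 ⊕ 7a = ef
dc ⊕ 42 = 9e
f1 ⊕ e8 = 19
e5 ⊕ 06 = e3
0a ⊕ 69 = 63
cf ⊕ 0a = c5

11010010 11101000 11110111 11101111 10011110 00011001 11100011 01100011 11000101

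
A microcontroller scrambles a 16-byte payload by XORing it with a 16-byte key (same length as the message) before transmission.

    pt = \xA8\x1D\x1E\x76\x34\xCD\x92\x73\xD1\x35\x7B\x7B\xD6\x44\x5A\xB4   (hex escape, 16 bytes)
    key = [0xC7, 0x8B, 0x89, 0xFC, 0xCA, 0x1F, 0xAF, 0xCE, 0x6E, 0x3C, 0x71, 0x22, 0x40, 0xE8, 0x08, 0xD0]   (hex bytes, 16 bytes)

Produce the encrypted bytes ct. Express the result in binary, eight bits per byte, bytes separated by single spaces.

01101111 10010110 10010111 10001010 11111110 11010010 00111101 10111101 10111111 00001001 00001010 01011001 10010110 10101100 01010010 01100100

a8 ^ c7 = 6f
1d ^ 8b = 96
1e ^ 89 = 97
76 ^ fc = 8a
34 ^ ca = fe
cd ^ 1f = d2
92 ^ af = 3d
73 ^ ce = bd
d1 ^ 6e = bf
35 ^ 3c = 09
7b ^ 71 = 0a
7b ^ 22 = 59
d6 ^ 40 = 96
44 ^ e8 = ac
5a ^ 08 = 52
b4 ^ d0 = 64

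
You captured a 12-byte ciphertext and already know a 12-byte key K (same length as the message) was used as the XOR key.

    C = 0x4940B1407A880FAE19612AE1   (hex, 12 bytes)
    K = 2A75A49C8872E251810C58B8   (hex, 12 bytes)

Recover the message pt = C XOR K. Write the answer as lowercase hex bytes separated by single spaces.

63 35 15 dc f2 fa ed ff 98 6d 72 59

XOR is its own inverse, so applying the key byte-wise gives the result directly.
49 XOR 2a = 63
40 XOR 75 = 35
b1 XOR a4 = 15
40 XOR 9c = dc
7a XOR 88 = f2
88 XOR 72 = fa
0f XOR e2 = ed
ae XOR 51 = ff
19 XOR 81 = 98
61 XOR 0c = 6d
2a XOR 58 = 72
e1 XOR b8 = 59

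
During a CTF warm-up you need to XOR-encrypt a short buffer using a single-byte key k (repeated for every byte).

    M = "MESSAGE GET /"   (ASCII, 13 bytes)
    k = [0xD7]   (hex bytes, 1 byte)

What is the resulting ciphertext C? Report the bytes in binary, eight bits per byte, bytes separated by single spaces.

The 1-byte key repeats, so the effective keystream is d7 d7 d7 d7 d7 d7 d7 d7 d7 d7 d7 d7 d7.
byte 0: 4d ⊕ d7 = 9a
byte 1: 45 ⊕ d7 = 92
byte 2: 53 ⊕ d7 = 84
byte 3: 53 ⊕ d7 = 84
byte 4: 41 ⊕ d7 = 96
byte 5: 47 ⊕ d7 = 90
byte 6: 45 ⊕ d7 = 92
byte 7: 20 ⊕ d7 = f7
byte 8: 47 ⊕ d7 = 90
byte 9: 45 ⊕ d7 = 92
byte 10: 54 ⊕ d7 = 83
byte 11: 20 ⊕ d7 = f7
byte 12: 2f ⊕ d7 = f8

10011010 10010010 10000100 10000100 10010110 10010000 10010010 11110111 10010000 10010010 10000011 11110111 11111000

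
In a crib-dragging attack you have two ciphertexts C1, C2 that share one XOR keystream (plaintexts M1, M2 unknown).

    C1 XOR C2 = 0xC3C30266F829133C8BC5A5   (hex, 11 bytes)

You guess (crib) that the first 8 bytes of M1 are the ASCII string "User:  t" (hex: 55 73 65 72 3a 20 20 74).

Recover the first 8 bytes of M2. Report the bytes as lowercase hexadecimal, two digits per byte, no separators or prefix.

Since C1 ⊕ C2 = M1 ⊕ M2, XORing with the guessed M1 bytes yields the corresponding M2 bytes: M2 = (C1 ⊕ C2) ⊕ M1.
c3 xor 55 = 96
c3 xor 73 = b0
02 xor 65 = 67
66 xor 72 = 14
f8 xor 3a = c2
29 xor 20 = 09
13 xor 20 = 33
3c xor 74 = 48

96b06714c2093348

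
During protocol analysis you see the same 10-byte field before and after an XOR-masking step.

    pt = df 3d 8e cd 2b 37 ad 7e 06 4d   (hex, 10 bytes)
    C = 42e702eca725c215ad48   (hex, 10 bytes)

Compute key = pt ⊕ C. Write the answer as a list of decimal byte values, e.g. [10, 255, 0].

Since C = pt ⊕ key, XORing both sides with pt gives key = pt ⊕ C.
byte 0: df ⊕ 42 = 9d
byte 1: 3d ⊕ e7 = da
byte 2: 8e ⊕ 02 = 8c
byte 3: cd ⊕ ec = 21
byte 4: 2b ⊕ a7 = 8c
byte 5: 37 ⊕ 25 = 12
byte 6: ad ⊕ c2 = 6f
byte 7: 7e ⊕ 15 = 6b
byte 8: 06 ⊕ ad = ab
byte 9: 4d ⊕ 48 = 05

[157, 218, 140, 33, 140, 18, 111, 107, 171, 5]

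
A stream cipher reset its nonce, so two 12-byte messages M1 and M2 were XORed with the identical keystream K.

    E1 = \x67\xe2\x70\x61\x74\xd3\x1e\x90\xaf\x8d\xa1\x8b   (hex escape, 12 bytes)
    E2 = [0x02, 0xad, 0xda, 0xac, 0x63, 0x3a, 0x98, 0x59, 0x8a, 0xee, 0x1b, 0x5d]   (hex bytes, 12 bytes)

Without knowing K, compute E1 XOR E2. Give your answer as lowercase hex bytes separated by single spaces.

E1 ⊕ E2 = (M1 ⊕ K) ⊕ (M2 ⊕ K) = M1 ⊕ M2 — the shared key cancels under XOR.
67 XOR 02 = 65
e2 XOR ad = 4f
70 XOR da = aa
61 XOR ac = cd
74 XOR 63 = 17
d3 XOR 3a = e9
1e XOR 98 = 86
90 XOR 59 = c9
af XOR 8a = 25
8d XOR ee = 63
a1 XOR 1b = ba
8b XOR 5d = d6

65 4f aa cd 17 e9 86 c9 25 63 ba d6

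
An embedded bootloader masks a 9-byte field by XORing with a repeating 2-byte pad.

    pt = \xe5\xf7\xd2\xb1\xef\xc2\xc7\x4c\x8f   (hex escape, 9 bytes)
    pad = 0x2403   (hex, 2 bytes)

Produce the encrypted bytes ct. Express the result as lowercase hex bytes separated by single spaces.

The 2-byte key repeats, so the effective keystream is 24 03 24 03 24 03 24 03 24.
byte 0: 229 ⊕  36 = 193
byte 1: 247 ⊕   3 = 244
byte 2: 210 ⊕  36 = 246
byte 3: 177 ⊕   3 = 178
byte 4: 239 ⊕  36 = 203
byte 5: 194 ⊕   3 = 193
byte 6: 199 ⊕  36 = 227
byte 7:  76 ⊕   3 =  79
byte 8: 143 ⊕  36 = 171

c1 f4 f6 b2 cb c1 e3 4f ab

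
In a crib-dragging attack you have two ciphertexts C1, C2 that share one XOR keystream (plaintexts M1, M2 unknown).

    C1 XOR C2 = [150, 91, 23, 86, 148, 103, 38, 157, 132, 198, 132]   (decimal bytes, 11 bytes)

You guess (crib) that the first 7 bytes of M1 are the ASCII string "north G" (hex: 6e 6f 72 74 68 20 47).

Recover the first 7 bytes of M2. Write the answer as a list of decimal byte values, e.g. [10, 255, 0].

Since C1 ⊕ C2 = M1 ⊕ M2, XORing with the guessed M1 bytes yields the corresponding M2 bytes: M2 = (C1 ⊕ C2) ⊕ M1.
byte 0: 150 XOR 110 = 248
byte 1:  91 XOR 111 =  52
byte 2:  23 XOR 114 = 101
byte 3:  86 XOR 116 =  34
byte 4: 148 XOR 104 = 252
byte 5: 103 XOR  32 =  71
byte 6:  38 XOR  71 =  97

[248, 52, 101, 34, 252, 71, 97]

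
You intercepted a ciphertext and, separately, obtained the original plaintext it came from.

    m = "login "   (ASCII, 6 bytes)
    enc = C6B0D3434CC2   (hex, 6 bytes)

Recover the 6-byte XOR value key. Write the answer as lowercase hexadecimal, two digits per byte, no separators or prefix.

Since enc = m ⊕ key, XORing both sides with m gives key = m ⊕ enc.
6c ⊕ c6 = aa
6f ⊕ b0 = df
67 ⊕ d3 = b4
69 ⊕ 43 = 2a
6e ⊕ 4c = 22
20 ⊕ c2 = e2

aadfb42a22e2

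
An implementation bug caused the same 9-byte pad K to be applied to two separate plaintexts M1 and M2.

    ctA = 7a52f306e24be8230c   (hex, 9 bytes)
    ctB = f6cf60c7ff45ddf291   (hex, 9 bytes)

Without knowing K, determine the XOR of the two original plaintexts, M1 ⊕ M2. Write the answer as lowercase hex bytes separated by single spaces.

ctA ⊕ ctB = (M1 ⊕ K) ⊕ (M2 ⊕ K) = M1 ⊕ M2 — the shared key cancels under XOR.
byte 0: 122 XOR 246 = 140
byte 1:  82 XOR 207 = 157
byte 2: 243 XOR  96 = 147
byte 3:   6 XOR 199 = 193
byte 4: 226 XOR 255 =  29
byte 5:  75 XOR  69 =  14
byte 6: 232 XOR 221 =  53
byte 7:  35 XOR 242 = 209
byte 8:  12 XOR 145 = 157

8c 9d 93 c1 1d 0e 35 d1 9d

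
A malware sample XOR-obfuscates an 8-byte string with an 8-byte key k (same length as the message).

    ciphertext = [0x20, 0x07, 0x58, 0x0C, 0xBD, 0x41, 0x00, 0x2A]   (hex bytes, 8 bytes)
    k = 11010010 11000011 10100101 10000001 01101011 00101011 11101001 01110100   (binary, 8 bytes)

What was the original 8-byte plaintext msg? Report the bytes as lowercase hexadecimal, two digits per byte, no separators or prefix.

XOR is its own inverse, so applying the key byte-wise gives the result directly.
byte 0: 20 ^ d2 = f2
byte 1: 07 ^ c3 = c4
byte 2: 58 ^ a5 = fd
byte 3: 0c ^ 81 = 8d
byte 4: bd ^ 6b = d6
byte 5: 41 ^ 2b = 6a
byte 6: 00 ^ e9 = e9
byte 7: 2a ^ 74 = 5e

f2c4fd8dd66ae95e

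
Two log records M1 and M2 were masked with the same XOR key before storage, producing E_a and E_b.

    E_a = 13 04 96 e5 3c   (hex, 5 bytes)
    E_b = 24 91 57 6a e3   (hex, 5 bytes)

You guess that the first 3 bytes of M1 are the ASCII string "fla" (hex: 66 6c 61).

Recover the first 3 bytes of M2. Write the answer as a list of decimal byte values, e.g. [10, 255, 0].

First, E_a ⊕ E_b = (M1 ⊕ K) ⊕ (M2 ⊕ K) = M1 ⊕ M2, so the key drops out. Then M2 = (M1 ⊕ M2) ⊕ M1 over the first 3 bytes.
byte 0: (13 ⊕ 24) ⊕ 66 = 37 ⊕ 66 = 51
byte 1: (04 ⊕ 91) ⊕ 6c = 95 ⊕ 6c = f9
byte 2: (96 ⊕ 57) ⊕ 61 = c1 ⊕ 61 = a0

[81, 249, 160]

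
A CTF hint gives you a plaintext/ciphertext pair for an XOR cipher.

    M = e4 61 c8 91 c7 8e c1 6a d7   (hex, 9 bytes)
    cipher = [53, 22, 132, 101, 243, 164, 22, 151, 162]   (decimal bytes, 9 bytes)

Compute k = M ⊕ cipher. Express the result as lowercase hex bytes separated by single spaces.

d1 77 4c f4 34 2a d7 fd 75

Since cipher = M ⊕ k, XORing both sides with M gives k = M ⊕ cipher.
e4 ^ 35 = d1
61 ^ 16 = 77
c8 ^ 84 = 4c
91 ^ 65 = f4
c7 ^ f3 = 34
8e ^ a4 = 2a
c1 ^ 16 = d7
6a ^ 97 = fd
d7 ^ a2 = 75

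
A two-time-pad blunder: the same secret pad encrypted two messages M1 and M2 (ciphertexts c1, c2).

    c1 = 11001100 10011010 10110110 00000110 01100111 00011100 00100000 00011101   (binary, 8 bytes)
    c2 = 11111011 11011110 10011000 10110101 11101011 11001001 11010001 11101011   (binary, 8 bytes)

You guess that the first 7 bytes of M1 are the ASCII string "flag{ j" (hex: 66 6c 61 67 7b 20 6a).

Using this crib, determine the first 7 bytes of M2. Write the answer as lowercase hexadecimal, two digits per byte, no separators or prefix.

51284fd4f7f59b

First, c1 ⊕ c2 = (M1 ⊕ K) ⊕ (M2 ⊕ K) = M1 ⊕ M2, so the key drops out. Then M2 = (M1 ⊕ M2) ⊕ M1 over the first 7 bytes.
byte 0: (cc XOR fb) XOR 66 = 37 XOR 66 = 51
byte 1: (9a XOR de) XOR 6c = 44 XOR 6c = 28
byte 2: (b6 XOR 98) XOR 61 = 2e XOR 61 = 4f
byte 3: (06 XOR b5) XOR 67 = b3 XOR 67 = d4
byte 4: (67 XOR eb) XOR 7b = 8c XOR 7b = f7
byte 5: (1c XOR c9) XOR 20 = d5 XOR 20 = f5
byte 6: (20 XOR d1) XOR 6a = f1 XOR 6a = 9b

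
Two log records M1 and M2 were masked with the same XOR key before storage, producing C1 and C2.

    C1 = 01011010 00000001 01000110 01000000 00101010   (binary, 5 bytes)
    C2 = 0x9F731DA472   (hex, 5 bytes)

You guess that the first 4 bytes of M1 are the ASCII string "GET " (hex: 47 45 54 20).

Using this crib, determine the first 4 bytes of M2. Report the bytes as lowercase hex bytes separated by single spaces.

82 37 0f c4

First, C1 ⊕ C2 = (M1 ⊕ K) ⊕ (M2 ⊕ K) = M1 ⊕ M2, so the key drops out. Then M2 = (M1 ⊕ M2) ⊕ M1 over the first 4 bytes.
byte 0: (5a ^ 9f) ^ 47 = c5 ^ 47 = 82
byte 1: (01 ^ 73) ^ 45 = 72 ^ 45 = 37
byte 2: (46 ^ 1d) ^ 54 = 5b ^ 54 = 0f
byte 3: (40 ^ a4) ^ 20 = e4 ^ 20 = c4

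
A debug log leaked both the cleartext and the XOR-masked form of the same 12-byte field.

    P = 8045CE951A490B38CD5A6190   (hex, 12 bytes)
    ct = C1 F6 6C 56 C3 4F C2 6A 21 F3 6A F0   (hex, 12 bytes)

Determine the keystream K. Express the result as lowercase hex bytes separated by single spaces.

41 b3 a2 c3 d9 06 c9 52 ec a9 0b 60

Since ct = P ⊕ K, XORing both sides with P gives K = P ⊕ ct.
byte 0: 128 XOR 193 =  65
byte 1:  69 XOR 246 = 179
byte 2: 206 XOR 108 = 162
byte 3: 149 XOR  86 = 195
byte 4:  26 XOR 195 = 217
byte 5:  73 XOR  79 =   6
byte 6:  11 XOR 194 = 201
byte 7:  56 XOR 106 =  82
byte 8: 205 XOR  33 = 236
byte 9:  90 XOR 243 = 169
byte 10:  97 XOR 106 =  11
byte 11: 144 XOR 240 =  96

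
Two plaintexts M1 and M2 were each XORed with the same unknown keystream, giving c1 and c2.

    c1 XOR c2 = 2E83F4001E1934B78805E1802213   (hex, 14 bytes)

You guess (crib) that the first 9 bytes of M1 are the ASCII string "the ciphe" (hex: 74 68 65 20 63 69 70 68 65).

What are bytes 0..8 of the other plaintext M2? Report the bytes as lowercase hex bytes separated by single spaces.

5a eb 91 20 7d 70 44 df ed

Since c1 ⊕ c2 = M1 ⊕ M2, XORing with the guessed M1 bytes yields the corresponding M2 bytes: M2 = (c1 ⊕ c2) ⊕ M1.
00101110 ⊕ 01110100 = 01011010
10000011 ⊕ 01101000 = 11101011
11110100 ⊕ 01100101 = 10010001
00000000 ⊕ 00100000 = 00100000
00011110 ⊕ 01100011 = 01111101
00011001 ⊕ 01101001 = 01110000
00110100 ⊕ 01110000 = 01000100
10110111 ⊕ 01101000 = 11011111
10001000 ⊕ 01100101 = 11101101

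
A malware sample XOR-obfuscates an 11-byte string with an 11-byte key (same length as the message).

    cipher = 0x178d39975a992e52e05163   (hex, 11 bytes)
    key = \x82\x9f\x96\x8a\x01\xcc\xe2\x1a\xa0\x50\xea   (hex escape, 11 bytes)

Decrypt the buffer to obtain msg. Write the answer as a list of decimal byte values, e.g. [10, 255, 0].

[149, 18, 175, 29, 91, 85, 204, 72, 64, 1, 137]

byte 0: 00010111 xor 10000010 = 10010101
byte 1: 10001101 xor 10011111 = 00010010
byte 2: 00111001 xor 10010110 = 10101111
byte 3: 10010111 xor 10001010 = 00011101
byte 4: 01011010 xor 00000001 = 01011011
byte 5: 10011001 xor 11001100 = 01010101
byte 6: 00101110 xor 11100010 = 11001100
byte 7: 01010010 xor 00011010 = 01001000
byte 8: 11100000 xor 10100000 = 01000000
byte 9: 01010001 xor 01010000 = 00000001
byte 10: 01100011 xor 11101010 = 10001001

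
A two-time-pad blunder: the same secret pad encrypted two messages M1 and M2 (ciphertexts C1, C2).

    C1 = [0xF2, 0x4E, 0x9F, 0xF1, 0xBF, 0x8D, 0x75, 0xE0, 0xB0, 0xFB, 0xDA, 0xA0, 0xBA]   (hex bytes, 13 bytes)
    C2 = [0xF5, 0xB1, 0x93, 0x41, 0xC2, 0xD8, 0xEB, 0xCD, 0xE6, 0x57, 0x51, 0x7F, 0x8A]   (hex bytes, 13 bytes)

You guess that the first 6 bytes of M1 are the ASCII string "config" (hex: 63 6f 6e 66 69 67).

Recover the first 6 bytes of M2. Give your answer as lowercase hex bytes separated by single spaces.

64 90 62 d6 14 32

First, C1 ⊕ C2 = (M1 ⊕ K) ⊕ (M2 ⊕ K) = M1 ⊕ M2, so the key drops out. Then M2 = (M1 ⊕ M2) ⊕ M1 over the first 6 bytes.
byte 0: (f2 xor f5) xor 63 = 07 xor 63 = 64
byte 1: (4e xor b1) xor 6f = ff xor 6f = 90
byte 2: (9f xor 93) xor 6e = 0c xor 6e = 62
byte 3: (f1 xor 41) xor 66 = b0 xor 66 = d6
byte 4: (bf xor c2) xor 69 = 7d xor 69 = 14
byte 5: (8d xor d8) xor 67 = 55 xor 67 = 32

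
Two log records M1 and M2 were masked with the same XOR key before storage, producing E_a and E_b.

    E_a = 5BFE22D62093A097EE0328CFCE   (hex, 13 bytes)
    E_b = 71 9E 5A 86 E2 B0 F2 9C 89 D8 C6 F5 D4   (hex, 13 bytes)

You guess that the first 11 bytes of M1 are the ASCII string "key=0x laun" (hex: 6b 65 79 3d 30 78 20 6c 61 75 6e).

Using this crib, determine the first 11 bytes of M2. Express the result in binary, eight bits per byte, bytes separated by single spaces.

01000001 00000101 00000001 01101101 11110010 01011011 01110010 01100111 00000110 10101110 10000000

First, E_a ⊕ E_b = (M1 ⊕ K) ⊕ (M2 ⊕ K) = M1 ⊕ M2, so the key drops out. Then M2 = (M1 ⊕ M2) ⊕ M1 over the first 11 bytes.
byte 0: (5b xor 71) xor 6b = 2a xor 6b = 41
byte 1: (fe xor 9e) xor 65 = 60 xor 65 = 05
byte 2: (22 xor 5a) xor 79 = 78 xor 79 = 01
byte 3: (d6 xor 86) xor 3d = 50 xor 3d = 6d
byte 4: (20 xor e2) xor 30 = c2 xor 30 = f2
byte 5: (93 xor b0) xor 78 = 23 xor 78 = 5b
byte 6: (a0 xor f2) xor 20 = 52 xor 20 = 72
byte 7: (97 xor 9c) xor 6c = 0b xor 6c = 67
byte 8: (ee xor 89) xor 61 = 67 xor 61 = 06
byte 9: (03 xor d8) xor 75 = db xor 75 = ae
byte 10: (28 xor c6) xor 6e = ee xor 6e = 80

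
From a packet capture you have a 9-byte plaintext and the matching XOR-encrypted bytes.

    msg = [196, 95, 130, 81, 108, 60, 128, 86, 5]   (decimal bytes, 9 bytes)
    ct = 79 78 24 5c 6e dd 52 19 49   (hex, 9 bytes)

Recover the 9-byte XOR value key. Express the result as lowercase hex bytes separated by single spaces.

Since ct = msg ⊕ key, XORing both sides with msg gives key = msg ⊕ ct.
byte 0: 196 XOR 121 = 189
byte 1:  95 XOR 120 =  39
byte 2: 130 XOR  36 = 166
byte 3:  81 XOR  92 =  13
byte 4: 108 XOR 110 =   2
byte 5:  60 XOR 221 = 225
byte 6: 128 XOR  82 = 210
byte 7:  86 XOR  25 =  79
byte 8:   5 XOR  73 =  76

bd 27 a6 0d 02 e1 d2 4f 4c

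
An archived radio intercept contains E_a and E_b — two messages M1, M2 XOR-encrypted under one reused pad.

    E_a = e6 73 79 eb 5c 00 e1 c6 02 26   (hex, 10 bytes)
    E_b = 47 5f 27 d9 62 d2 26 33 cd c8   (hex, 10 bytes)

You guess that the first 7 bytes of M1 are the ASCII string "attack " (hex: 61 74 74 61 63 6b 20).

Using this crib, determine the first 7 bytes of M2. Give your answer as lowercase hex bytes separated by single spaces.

c0 58 2a 53 5d b9 e7

First, E_a ⊕ E_b = (M1 ⊕ K) ⊕ (M2 ⊕ K) = M1 ⊕ M2, so the key drops out. Then M2 = (M1 ⊕ M2) ⊕ M1 over the first 7 bytes.
byte 0: (e6 XOR 47) XOR 61 = a1 XOR 61 = c0
byte 1: (73 XOR 5f) XOR 74 = 2c XOR 74 = 58
byte 2: (79 XOR 27) XOR 74 = 5e XOR 74 = 2a
byte 3: (eb XOR d9) XOR 61 = 32 XOR 61 = 53
byte 4: (5c XOR 62) XOR 63 = 3e XOR 63 = 5d
byte 5: (00 XOR d2) XOR 6b = d2 XOR 6b = b9
byte 6: (e1 XOR 26) XOR 20 = c7 XOR 20 = e7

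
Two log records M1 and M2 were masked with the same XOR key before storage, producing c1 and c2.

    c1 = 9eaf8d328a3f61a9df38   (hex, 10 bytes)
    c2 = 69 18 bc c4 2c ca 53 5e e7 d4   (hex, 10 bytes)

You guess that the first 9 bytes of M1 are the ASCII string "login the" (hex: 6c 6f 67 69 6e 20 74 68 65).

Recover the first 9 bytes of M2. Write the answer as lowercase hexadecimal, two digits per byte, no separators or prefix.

First, c1 ⊕ c2 = (M1 ⊕ K) ⊕ (M2 ⊕ K) = M1 ⊕ M2, so the key drops out. Then M2 = (M1 ⊕ M2) ⊕ M1 over the first 9 bytes.
byte 0: (9e xor 69) xor 6c = f7 xor 6c = 9b
byte 1: (af xor 18) xor 6f = b7 xor 6f = d8
byte 2: (8d xor bc) xor 67 = 31 xor 67 = 56
byte 3: (32 xor c4) xor 69 = f6 xor 69 = 9f
byte 4: (8a xor 2c) xor 6e = a6 xor 6e = c8
byte 5: (3f xor ca) xor 20 = f5 xor 20 = d5
byte 6: (61 xor 53) xor 74 = 32 xor 74 = 46
byte 7: (a9 xor 5e) xor 68 = f7 xor 68 = 9f
byte 8: (df xor e7) xor 65 = 38 xor 65 = 5d

9bd8569fc8d5469f5d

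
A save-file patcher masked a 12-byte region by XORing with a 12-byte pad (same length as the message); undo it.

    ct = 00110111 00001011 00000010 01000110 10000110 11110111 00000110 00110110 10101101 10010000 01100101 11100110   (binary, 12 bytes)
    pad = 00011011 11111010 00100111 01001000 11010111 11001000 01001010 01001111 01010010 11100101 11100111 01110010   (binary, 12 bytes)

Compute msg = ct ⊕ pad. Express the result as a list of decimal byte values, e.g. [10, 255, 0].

[44, 241, 37, 14, 81, 63, 76, 121, 255, 117, 130, 148]

byte 0: 37 ^ 1b = 2c
byte 1: 0b ^ fa = f1
byte 2: 02 ^ 27 = 25
byte 3: 46 ^ 48 = 0e
byte 4: 86 ^ d7 = 51
byte 5: f7 ^ c8 = 3f
byte 6: 06 ^ 4a = 4c
byte 7: 36 ^ 4f = 79
byte 8: ad ^ 52 = ff
byte 9: 90 ^ e5 = 75
byte 10: 65 ^ e7 = 82
byte 11: e6 ^ 72 = 94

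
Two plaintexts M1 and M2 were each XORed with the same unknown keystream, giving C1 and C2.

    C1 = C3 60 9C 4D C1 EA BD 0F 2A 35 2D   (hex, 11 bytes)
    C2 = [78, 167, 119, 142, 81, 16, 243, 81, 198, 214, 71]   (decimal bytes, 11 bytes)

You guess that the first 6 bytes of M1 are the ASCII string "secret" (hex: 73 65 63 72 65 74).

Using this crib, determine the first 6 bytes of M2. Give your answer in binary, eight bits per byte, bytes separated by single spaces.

First, C1 ⊕ C2 = (M1 ⊕ K) ⊕ (M2 ⊕ K) = M1 ⊕ M2, so the key drops out. Then M2 = (M1 ⊕ M2) ⊕ M1 over the first 6 bytes.
byte 0: (c3 xor 4e) xor 73 = 8d xor 73 = fe
byte 1: (60 xor a7) xor 65 = c7 xor 65 = a2
byte 2: (9c xor 77) xor 63 = eb xor 63 = 88
byte 3: (4d xor 8e) xor 72 = c3 xor 72 = b1
byte 4: (c1 xor 51) xor 65 = 90 xor 65 = f5
byte 5: (ea xor 10) xor 74 = fa xor 74 = 8e

11111110 10100010 10001000 10110001 11110101 10001110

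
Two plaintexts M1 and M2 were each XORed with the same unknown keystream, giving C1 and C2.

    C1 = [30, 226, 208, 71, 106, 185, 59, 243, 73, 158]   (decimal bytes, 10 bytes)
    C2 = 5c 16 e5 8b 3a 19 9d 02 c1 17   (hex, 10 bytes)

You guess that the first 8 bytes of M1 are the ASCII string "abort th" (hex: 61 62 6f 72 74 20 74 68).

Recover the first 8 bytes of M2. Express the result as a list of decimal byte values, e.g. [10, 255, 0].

First, C1 ⊕ C2 = (M1 ⊕ K) ⊕ (M2 ⊕ K) = M1 ⊕ M2, so the key drops out. Then M2 = (M1 ⊕ M2) ⊕ M1 over the first 8 bytes.
byte 0: (1e xor 5c) xor 61 = 42 xor 61 = 23
byte 1: (e2 xor 16) xor 62 = f4 xor 62 = 96
byte 2: (d0 xor e5) xor 6f = 35 xor 6f = 5a
byte 3: (47 xor 8b) xor 72 = cc xor 72 = be
byte 4: (6a xor 3a) xor 74 = 50 xor 74 = 24
byte 5: (b9 xor 19) xor 20 = a0 xor 20 = 80
byte 6: (3b xor 9d) xor 74 = a6 xor 74 = d2
byte 7: (f3 xor 02) xor 68 = f1 xor 68 = 99

[35, 150, 90, 190, 36, 128, 210, 153]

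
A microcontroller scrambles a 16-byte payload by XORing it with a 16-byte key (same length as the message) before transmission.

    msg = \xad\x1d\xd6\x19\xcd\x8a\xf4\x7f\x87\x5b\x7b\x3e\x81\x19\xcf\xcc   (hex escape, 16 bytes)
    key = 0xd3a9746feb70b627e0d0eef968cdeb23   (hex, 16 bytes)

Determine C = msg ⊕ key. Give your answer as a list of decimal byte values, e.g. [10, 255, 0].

[126, 180, 162, 118, 38, 250, 66, 88, 103, 139, 149, 199, 233, 212, 36, 239]

XOR is its own inverse, so applying the key byte-wise gives the result directly.
ad ^ d3 = 7e
1d ^ a9 = b4
d6 ^ 74 = a2
19 ^ 6f = 76
cd ^ eb = 26
8a ^ 70 = fa
f4 ^ b6 = 42
7f ^ 27 = 58
87 ^ e0 = 67
5b ^ d0 = 8b
7b ^ ee = 95
3e ^ f9 = c7
81 ^ 68 = e9
19 ^ cd = d4
cf ^ eb = 24
cc ^ 23 = ef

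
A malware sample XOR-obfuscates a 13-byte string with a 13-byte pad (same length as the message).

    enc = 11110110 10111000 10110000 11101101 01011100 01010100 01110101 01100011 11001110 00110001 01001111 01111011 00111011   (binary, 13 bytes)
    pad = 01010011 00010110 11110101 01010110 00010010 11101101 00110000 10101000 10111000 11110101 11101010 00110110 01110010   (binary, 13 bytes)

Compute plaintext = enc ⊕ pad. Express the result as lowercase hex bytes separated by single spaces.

246 xor  83 = 165
184 xor  22 = 174
176 xor 245 =  69
237 xor  86 = 187
 92 xor  18 =  78
 84 xor 237 = 185
117 xor  48 =  69
 99 xor 168 = 203
206 xor 184 = 118
 49 xor 245 = 196
 79 xor 234 = 165
123 xor  54 =  77
 59 xor 114 =  73

a5 ae 45 bb 4e b9 45 cb 76 c4 a5 4d 49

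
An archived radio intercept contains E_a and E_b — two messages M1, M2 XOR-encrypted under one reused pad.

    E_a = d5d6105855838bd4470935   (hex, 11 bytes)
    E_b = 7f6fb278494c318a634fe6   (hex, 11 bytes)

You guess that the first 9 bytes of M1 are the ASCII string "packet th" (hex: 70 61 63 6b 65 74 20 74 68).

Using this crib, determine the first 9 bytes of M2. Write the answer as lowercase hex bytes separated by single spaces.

da d8 c1 4b 79 bb 9a 2a 4c

First, E_a ⊕ E_b = (M1 ⊕ K) ⊕ (M2 ⊕ K) = M1 ⊕ M2, so the key drops out. Then M2 = (M1 ⊕ M2) ⊕ M1 over the first 9 bytes.
byte 0: (d5 XOR 7f) XOR 70 = aa XOR 70 = da
byte 1: (d6 XOR 6f) XOR 61 = b9 XOR 61 = d8
byte 2: (10 XOR b2) XOR 63 = a2 XOR 63 = c1
byte 3: (58 XOR 78) XOR 6b = 20 XOR 6b = 4b
byte 4: (55 XOR 49) XOR 65 = 1c XOR 65 = 79
byte 5: (83 XOR 4c) XOR 74 = cf XOR 74 = bb
byte 6: (8b XOR 31) XOR 20 = ba XOR 20 = 9a
byte 7: (d4 XOR 8a) XOR 74 = 5e XOR 74 = 2a
byte 8: (47 XOR 63) XOR 68 = 24 XOR 68 = 4c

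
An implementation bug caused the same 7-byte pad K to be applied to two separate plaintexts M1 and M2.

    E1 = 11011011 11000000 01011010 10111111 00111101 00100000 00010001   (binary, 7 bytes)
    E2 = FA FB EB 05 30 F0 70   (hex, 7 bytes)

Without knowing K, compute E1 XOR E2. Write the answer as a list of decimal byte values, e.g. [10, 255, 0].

[33, 59, 177, 186, 13, 208, 97]

E1 ⊕ E2 = (M1 ⊕ K) ⊕ (M2 ⊕ K) = M1 ⊕ M2 — the shared key cancels under XOR.
byte 0: db ⊕ fa = 21
byte 1: c0 ⊕ fb = 3b
byte 2: 5a ⊕ eb = b1
byte 3: bf ⊕ 05 = ba
byte 4: 3d ⊕ 30 = 0d
byte 5: 20 ⊕ f0 = d0
byte 6: 11 ⊕ 70 = 61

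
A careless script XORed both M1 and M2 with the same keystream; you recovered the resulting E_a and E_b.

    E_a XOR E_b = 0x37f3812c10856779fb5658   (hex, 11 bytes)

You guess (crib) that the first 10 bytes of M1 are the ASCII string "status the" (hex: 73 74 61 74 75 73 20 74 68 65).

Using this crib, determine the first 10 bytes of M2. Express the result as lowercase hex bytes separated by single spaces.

Since E_a ⊕ E_b = M1 ⊕ M2, XORing with the guessed M1 bytes yields the corresponding M2 bytes: M2 = (E_a ⊕ E_b) ⊕ M1.
37 ^ 73 = 44
f3 ^ 74 = 87
81 ^ 61 = e0
2c ^ 74 = 58
10 ^ 75 = 65
85 ^ 73 = f6
67 ^ 20 = 47
79 ^ 74 = 0d
fb ^ 68 = 93
56 ^ 65 = 33

44 87 e0 58 65 f6 47 0d 93 33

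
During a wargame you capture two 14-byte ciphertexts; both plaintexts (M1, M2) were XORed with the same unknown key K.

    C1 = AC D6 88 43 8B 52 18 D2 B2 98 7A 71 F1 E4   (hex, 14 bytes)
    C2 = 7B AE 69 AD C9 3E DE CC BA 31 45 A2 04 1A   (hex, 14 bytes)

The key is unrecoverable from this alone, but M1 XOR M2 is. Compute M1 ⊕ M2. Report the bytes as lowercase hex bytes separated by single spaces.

C1 ⊕ C2 = (M1 ⊕ K) ⊕ (M2 ⊕ K) = M1 ⊕ M2 — the shared key cancels under XOR.
byte 0: ac XOR 7b = d7
byte 1: d6 XOR ae = 78
byte 2: 88 XOR 69 = e1
byte 3: 43 XOR ad = ee
byte 4: 8b XOR c9 = 42
byte 5: 52 XOR 3e = 6c
byte 6: 18 XOR de = c6
byte 7: d2 XOR cc = 1e
byte 8: b2 XOR ba = 08
byte 9: 98 XOR 31 = a9
byte 10: 7a XOR 45 = 3f
byte 11: 71 XOR a2 = d3
byte 12: f1 XOR 04 = f5
byte 13: e4 XOR 1a = fe

d7 78 e1 ee 42 6c c6 1e 08 a9 3f d3 f5 fe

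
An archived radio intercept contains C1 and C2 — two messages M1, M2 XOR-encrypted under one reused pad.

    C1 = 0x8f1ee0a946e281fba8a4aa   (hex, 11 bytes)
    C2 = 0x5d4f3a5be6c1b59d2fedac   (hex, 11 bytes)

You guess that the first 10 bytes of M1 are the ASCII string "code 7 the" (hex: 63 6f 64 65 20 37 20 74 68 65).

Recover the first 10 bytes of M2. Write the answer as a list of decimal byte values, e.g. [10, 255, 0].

First, C1 ⊕ C2 = (M1 ⊕ K) ⊕ (M2 ⊕ K) = M1 ⊕ M2, so the key drops out. Then M2 = (M1 ⊕ M2) ⊕ M1 over the first 10 bytes.
byte 0: (8f XOR 5d) XOR 63 = d2 XOR 63 = b1
byte 1: (1e XOR 4f) XOR 6f = 51 XOR 6f = 3e
byte 2: (e0 XOR 3a) XOR 64 = da XOR 64 = be
byte 3: (a9 XOR 5b) XOR 65 = f2 XOR 65 = 97
byte 4: (46 XOR e6) XOR 20 = a0 XOR 20 = 80
byte 5: (e2 XOR c1) XOR 37 = 23 XOR 37 = 14
byte 6: (81 XOR b5) XOR 20 = 34 XOR 20 = 14
byte 7: (fb XOR 9d) XOR 74 = 66 XOR 74 = 12
byte 8: (a8 XOR 2f) XOR 68 = 87 XOR 68 = ef
byte 9: (a4 XOR ed) XOR 65 = 49 XOR 65 = 2c

[177, 62, 190, 151, 128, 20, 20, 18, 239, 44]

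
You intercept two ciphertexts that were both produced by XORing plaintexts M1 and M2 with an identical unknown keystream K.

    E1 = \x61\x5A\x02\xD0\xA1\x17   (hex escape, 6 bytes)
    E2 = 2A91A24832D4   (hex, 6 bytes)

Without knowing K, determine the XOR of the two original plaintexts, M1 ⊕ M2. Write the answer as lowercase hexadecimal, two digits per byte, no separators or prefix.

4bcba09893c3

E1 ⊕ E2 = (M1 ⊕ K) ⊕ (M2 ⊕ K) = M1 ⊕ M2 — the shared key cancels under XOR.
61 XOR 2a = 4b
5a XOR 91 = cb
02 XOR a2 = a0
d0 XOR 48 = 98
a1 XOR 32 = 93
17 XOR d4 = c3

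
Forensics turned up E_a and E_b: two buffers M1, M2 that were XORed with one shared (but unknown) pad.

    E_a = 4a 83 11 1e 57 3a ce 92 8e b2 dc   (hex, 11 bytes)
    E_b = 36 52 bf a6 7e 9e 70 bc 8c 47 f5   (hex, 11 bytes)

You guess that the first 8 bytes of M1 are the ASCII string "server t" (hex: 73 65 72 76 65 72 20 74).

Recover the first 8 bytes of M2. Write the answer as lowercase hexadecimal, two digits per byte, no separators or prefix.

0fb4dcce4cd69e5a

First, E_a ⊕ E_b = (M1 ⊕ K) ⊕ (M2 ⊕ K) = M1 ⊕ M2, so the key drops out. Then M2 = (M1 ⊕ M2) ⊕ M1 over the first 8 bytes.
byte 0: (4a XOR 36) XOR 73 = 7c XOR 73 = 0f
byte 1: (83 XOR 52) XOR 65 = d1 XOR 65 = b4
byte 2: (11 XOR bf) XOR 72 = ae XOR 72 = dc
byte 3: (1e XOR a6) XOR 76 = b8 XOR 76 = ce
byte 4: (57 XOR 7e) XOR 65 = 29 XOR 65 = 4c
byte 5: (3a XOR 9e) XOR 72 = a4 XOR 72 = d6
byte 6: (ce XOR 70) XOR 20 = be XOR 20 = 9e
byte 7: (92 XOR bc) XOR 74 = 2e XOR 74 = 5a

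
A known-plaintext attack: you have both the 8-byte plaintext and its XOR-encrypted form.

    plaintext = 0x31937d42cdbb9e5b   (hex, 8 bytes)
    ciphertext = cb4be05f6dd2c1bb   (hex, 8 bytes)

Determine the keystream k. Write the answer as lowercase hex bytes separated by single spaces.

fa d8 9d 1d a0 69 5f e0

Since ciphertext = plaintext ⊕ k, XORing both sides with plaintext gives k = plaintext ⊕ ciphertext.
byte 0: 31 ⊕ cb = fa
byte 1: 93 ⊕ 4b = d8
byte 2: 7d ⊕ e0 = 9d
byte 3: 42 ⊕ 5f = 1d
byte 4: cd ⊕ 6d = a0
byte 5: bb ⊕ d2 = 69
byte 6: 9e ⊕ c1 = 5f
byte 7: 5b ⊕ bb = e0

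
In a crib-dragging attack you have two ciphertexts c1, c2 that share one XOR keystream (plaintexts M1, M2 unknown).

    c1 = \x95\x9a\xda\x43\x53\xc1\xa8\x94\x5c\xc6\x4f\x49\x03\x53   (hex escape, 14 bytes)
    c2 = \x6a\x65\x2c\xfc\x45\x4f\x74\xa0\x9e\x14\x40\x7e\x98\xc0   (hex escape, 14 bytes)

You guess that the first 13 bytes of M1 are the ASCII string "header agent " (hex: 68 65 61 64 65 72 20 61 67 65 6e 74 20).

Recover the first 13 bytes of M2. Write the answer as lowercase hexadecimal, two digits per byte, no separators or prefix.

First, c1 ⊕ c2 = (M1 ⊕ K) ⊕ (M2 ⊕ K) = M1 ⊕ M2, so the key drops out. Then M2 = (M1 ⊕ M2) ⊕ M1 over the first 13 bytes.
byte 0: (95 XOR 6a) XOR 68 = ff XOR 68 = 97
byte 1: (9a XOR 65) XOR 65 = ff XOR 65 = 9a
byte 2: (da XOR 2c) XOR 61 = f6 XOR 61 = 97
byte 3: (43 XOR fc) XOR 64 = bf XOR 64 = db
byte 4: (53 XOR 45) XOR 65 = 16 XOR 65 = 73
byte 5: (c1 XOR 4f) XOR 72 = 8e XOR 72 = fc
byte 6: (a8 XOR 74) XOR 20 = dc XOR 20 = fc
byte 7: (94 XOR a0) XOR 61 = 34 XOR 61 = 55
byte 8: (5c XOR 9e) XOR 67 = c2 XOR 67 = a5
byte 9: (c6 XOR 14) XOR 65 = d2 XOR 65 = b7
byte 10: (4f XOR 40) XOR 6e = 0f XOR 6e = 61
byte 11: (49 XOR 7e) XOR 74 = 37 XOR 74 = 43
byte 12: (03 XOR 98) XOR 20 = 9b XOR 20 = bb

979a97db73fcfc55a5b76143bb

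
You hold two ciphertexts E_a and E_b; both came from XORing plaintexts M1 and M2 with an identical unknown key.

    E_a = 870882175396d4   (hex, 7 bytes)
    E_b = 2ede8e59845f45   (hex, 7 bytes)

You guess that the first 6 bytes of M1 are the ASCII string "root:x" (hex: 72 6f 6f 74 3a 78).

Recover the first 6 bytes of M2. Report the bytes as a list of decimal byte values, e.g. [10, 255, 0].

First, E_a ⊕ E_b = (M1 ⊕ K) ⊕ (M2 ⊕ K) = M1 ⊕ M2, so the key drops out. Then M2 = (M1 ⊕ M2) ⊕ M1 over the first 6 bytes.
byte 0: (87 ⊕ 2e) ⊕ 72 = a9 ⊕ 72 = db
byte 1: (08 ⊕ de) ⊕ 6f = d6 ⊕ 6f = b9
byte 2: (82 ⊕ 8e) ⊕ 6f = 0c ⊕ 6f = 63
byte 3: (17 ⊕ 59) ⊕ 74 = 4e ⊕ 74 = 3a
byte 4: (53 ⊕ 84) ⊕ 3a = d7 ⊕ 3a = ed
byte 5: (96 ⊕ 5f) ⊕ 78 = c9 ⊕ 78 = b1

[219, 185, 99, 58, 237, 177]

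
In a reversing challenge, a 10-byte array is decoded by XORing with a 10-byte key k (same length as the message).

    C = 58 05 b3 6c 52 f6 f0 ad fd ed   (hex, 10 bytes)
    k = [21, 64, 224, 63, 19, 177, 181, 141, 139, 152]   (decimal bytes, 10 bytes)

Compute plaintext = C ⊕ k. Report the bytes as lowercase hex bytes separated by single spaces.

4d 45 53 53 41 47 45 20 76 75

byte 0: 58 ⊕ 15 = 4d
byte 1: 05 ⊕ 40 = 45
byte 2: b3 ⊕ e0 = 53
byte 3: 6c ⊕ 3f = 53
byte 4: 52 ⊕ 13 = 41
byte 5: f6 ⊕ b1 = 47
byte 6: f0 ⊕ b5 = 45
byte 7: ad ⊕ 8d = 20
byte 8: fd ⊕ 8b = 76
byte 9: ed ⊕ 98 = 75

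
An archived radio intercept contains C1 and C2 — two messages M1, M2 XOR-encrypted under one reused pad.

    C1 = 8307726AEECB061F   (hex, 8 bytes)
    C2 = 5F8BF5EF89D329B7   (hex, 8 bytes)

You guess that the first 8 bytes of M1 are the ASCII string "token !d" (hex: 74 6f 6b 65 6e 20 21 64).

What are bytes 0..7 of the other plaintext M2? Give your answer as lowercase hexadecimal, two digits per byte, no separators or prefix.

a8e3ece009380ecc

First, C1 ⊕ C2 = (M1 ⊕ K) ⊕ (M2 ⊕ K) = M1 ⊕ M2, so the key drops out. Then M2 = (M1 ⊕ M2) ⊕ M1 over the first 8 bytes.
byte 0: (83 XOR 5f) XOR 74 = dc XOR 74 = a8
byte 1: (07 XOR 8b) XOR 6f = 8c XOR 6f = e3
byte 2: (72 XOR f5) XOR 6b = 87 XOR 6b = ec
byte 3: (6a XOR ef) XOR 65 = 85 XOR 65 = e0
byte 4: (ee XOR 89) XOR 6e = 67 XOR 6e = 09
byte 5: (cb XOR d3) XOR 20 = 18 XOR 20 = 38
byte 6: (06 XOR 29) XOR 21 = 2f XOR 21 = 0e
byte 7: (1f XOR b7) XOR 64 = a8 XOR 64 = cc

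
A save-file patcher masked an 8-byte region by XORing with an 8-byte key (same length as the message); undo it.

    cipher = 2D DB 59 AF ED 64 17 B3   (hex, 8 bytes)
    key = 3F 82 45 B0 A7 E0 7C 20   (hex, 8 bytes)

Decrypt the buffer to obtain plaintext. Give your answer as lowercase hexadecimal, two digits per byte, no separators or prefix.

XOR is its own inverse, so applying the key byte-wise gives the result directly.
byte 0:  45 XOR  63 =  18
byte 1: 219 XOR 130 =  89
byte 2:  89 XOR  69 =  28
byte 3: 175 XOR 176 =  31
byte 4: 237 XOR 167 =  74
byte 5: 100 XOR 224 = 132
byte 6:  23 XOR 124 = 107
byte 7: 179 XOR  32 = 147

12591c1f4a846b93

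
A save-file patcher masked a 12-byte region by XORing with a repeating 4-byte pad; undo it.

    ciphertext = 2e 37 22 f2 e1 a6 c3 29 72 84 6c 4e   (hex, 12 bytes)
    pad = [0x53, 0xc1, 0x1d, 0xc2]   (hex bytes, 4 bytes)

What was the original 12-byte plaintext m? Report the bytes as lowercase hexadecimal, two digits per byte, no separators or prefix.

7df63f30b267deeb2145718c

The 4-byte key repeats, so the effective keystream is 53 c1 1d c2 53 c1 1d c2 53 c1 1d c2.
byte 0: 2e xor 53 = 7d
byte 1: 37 xor c1 = f6
byte 2: 22 xor 1d = 3f
byte 3: f2 xor c2 = 30
byte 4: e1 xor 53 = b2
byte 5: a6 xor c1 = 67
byte 6: c3 xor 1d = de
byte 7: 29 xor c2 = eb
byte 8: 72 xor 53 = 21
byte 9: 84 xor c1 = 45
byte 10: 6c xor 1d = 71
byte 11: 4e xor c2 = 8c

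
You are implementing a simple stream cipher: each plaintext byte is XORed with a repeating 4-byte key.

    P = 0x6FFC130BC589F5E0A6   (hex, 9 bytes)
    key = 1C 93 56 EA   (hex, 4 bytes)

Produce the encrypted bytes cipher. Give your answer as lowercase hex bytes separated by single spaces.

The 4-byte key repeats, so the effective keystream is 1c 93 56 ea 1c 93 56 ea 1c.
byte 0: 01101111 ⊕ 00011100 = 01110011
byte 1: 11111100 ⊕ 10010011 = 01101111
byte 2: 00010011 ⊕ 01010110 = 01000101
byte 3: 00001011 ⊕ 11101010 = 11100001
byte 4: 11000101 ⊕ 00011100 = 11011001
byte 5: 10001001 ⊕ 10010011 = 00011010
byte 6: 11110101 ⊕ 01010110 = 10100011
byte 7: 11100000 ⊕ 11101010 = 00001010
byte 8: 10100110 ⊕ 00011100 = 10111010

73 6f 45 e1 d9 1a a3 0a ba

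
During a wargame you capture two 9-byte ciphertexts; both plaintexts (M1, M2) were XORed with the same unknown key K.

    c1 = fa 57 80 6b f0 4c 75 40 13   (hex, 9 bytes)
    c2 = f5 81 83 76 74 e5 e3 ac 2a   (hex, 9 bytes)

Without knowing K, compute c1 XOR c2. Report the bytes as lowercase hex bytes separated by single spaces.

c1 ⊕ c2 = (M1 ⊕ K) ⊕ (M2 ⊕ K) = M1 ⊕ M2 — the shared key cancels under XOR.
250 XOR 245 =  15
 87 XOR 129 = 214
128 XOR 131 =   3
107 XOR 118 =  29
240 XOR 116 = 132
 76 XOR 229 = 169
117 XOR 227 = 150
 64 XOR 172 = 236
 19 XOR  42 =  57

0f d6 03 1d 84 a9 96 ec 39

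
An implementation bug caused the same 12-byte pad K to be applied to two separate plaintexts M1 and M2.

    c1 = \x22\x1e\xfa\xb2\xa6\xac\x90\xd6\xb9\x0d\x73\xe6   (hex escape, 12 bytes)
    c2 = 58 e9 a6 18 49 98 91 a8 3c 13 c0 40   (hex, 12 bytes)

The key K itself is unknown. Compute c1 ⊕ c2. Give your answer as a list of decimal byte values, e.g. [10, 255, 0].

[122, 247, 92, 170, 239, 52, 1, 126, 133, 30, 179, 166]

c1 ⊕ c2 = (M1 ⊕ K) ⊕ (M2 ⊕ K) = M1 ⊕ M2 — the shared key cancels under XOR.
byte 0:  34 ⊕  88 = 122
byte 1:  30 ⊕ 233 = 247
byte 2: 250 ⊕ 166 =  92
byte 3: 178 ⊕  24 = 170
byte 4: 166 ⊕  73 = 239
byte 5: 172 ⊕ 152 =  52
byte 6: 144 ⊕ 145 =   1
byte 7: 214 ⊕ 168 = 126
byte 8: 185 ⊕  60 = 133
byte 9:  13 ⊕  19 =  30
byte 10: 115 ⊕ 192 = 179
byte 11: 230 ⊕  64 = 166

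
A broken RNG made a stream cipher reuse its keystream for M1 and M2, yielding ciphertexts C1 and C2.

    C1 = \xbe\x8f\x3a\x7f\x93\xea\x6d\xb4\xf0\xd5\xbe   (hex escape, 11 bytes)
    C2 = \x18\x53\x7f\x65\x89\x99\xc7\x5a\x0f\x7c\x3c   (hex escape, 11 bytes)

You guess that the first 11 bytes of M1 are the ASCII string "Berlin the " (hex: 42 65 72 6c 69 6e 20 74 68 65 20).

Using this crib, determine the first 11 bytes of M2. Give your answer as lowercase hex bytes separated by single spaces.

e4 b9 37 76 73 1d 8a 9a 97 cc a2

First, C1 ⊕ C2 = (M1 ⊕ K) ⊕ (M2 ⊕ K) = M1 ⊕ M2, so the key drops out. Then M2 = (M1 ⊕ M2) ⊕ M1 over the first 11 bytes.
byte 0: (be XOR 18) XOR 42 = a6 XOR 42 = e4
byte 1: (8f XOR 53) XOR 65 = dc XOR 65 = b9
byte 2: (3a XOR 7f) XOR 72 = 45 XOR 72 = 37
byte 3: (7f XOR 65) XOR 6c = 1a XOR 6c = 76
byte 4: (93 XOR 89) XOR 69 = 1a XOR 69 = 73
byte 5: (ea XOR 99) XOR 6e = 73 XOR 6e = 1d
byte 6: (6d XOR c7) XOR 20 = aa XOR 20 = 8a
byte 7: (b4 XOR 5a) XOR 74 = ee XOR 74 = 9a
byte 8: (f0 XOR 0f) XOR 68 = ff XOR 68 = 97
byte 9: (d5 XOR 7c) XOR 65 = a9 XOR 65 = cc
byte 10: (be XOR 3c) XOR 20 = 82 XOR 20 = a2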